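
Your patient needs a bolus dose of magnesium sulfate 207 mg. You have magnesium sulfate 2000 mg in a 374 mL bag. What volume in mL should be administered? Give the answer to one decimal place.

38.7 mL

Concentration = 2000 mg ÷ 374 mL = 5.347594 mg/mL
Volume = 207 mg ÷ 5.347594 mg/mL = 38.709 mL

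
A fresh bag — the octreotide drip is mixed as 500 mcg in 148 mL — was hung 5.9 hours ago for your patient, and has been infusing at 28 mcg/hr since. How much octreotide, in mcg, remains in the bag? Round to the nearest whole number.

335 mcg

Concentration = 500 mcg ÷ 148 mL = 3.378378 mcg/mL
Rate = 28 mcg/hr ÷ 3.378378 mcg/mL = 8.288 mL/hr
Volume infused = 8.288 mL/hr × 5.9 hr = 48.8992 mL
Volume remaining = 148 − 48.8992 = 99.1008 mL
Drug remaining = 99.1008 mL × 3.378378 mcg/mL = 334.8 mcg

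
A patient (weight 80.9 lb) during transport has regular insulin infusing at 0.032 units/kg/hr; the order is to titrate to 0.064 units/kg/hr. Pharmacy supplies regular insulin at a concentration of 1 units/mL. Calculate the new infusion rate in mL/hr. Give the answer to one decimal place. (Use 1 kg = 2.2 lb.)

Weight = 80.9 lb ÷ 2.2 lb/kg = 36.77273 kg
Dose = 0.064 units/kg/hr × 36.77273 kg = 2.353455 units/hr
Rate = 2.353455 units/hr ÷ 1 units/mL = 2.353455 mL/hr

2.4 mL/hr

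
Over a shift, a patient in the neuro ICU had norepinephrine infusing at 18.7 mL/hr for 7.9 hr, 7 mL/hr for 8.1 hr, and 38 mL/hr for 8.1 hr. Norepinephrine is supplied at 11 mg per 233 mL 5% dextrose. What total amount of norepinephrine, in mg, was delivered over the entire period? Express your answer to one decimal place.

Concentration = 11 mg ÷ 233 mL = 0.0472103 mg/mL
Stage 1: 18.7 mL/hr × 7.9 hr = 147.73 mL → 147.73 mL × 0.0472103 mg/mL = 6.974378 mg
Stage 2: 7 mL/hr × 8.1 hr = 56.7 mL → 56.7 mL × 0.0472103 mg/mL = 2.676824 mg
Stage 3: 38 mL/hr × 8.1 hr = 307.8 mL → 307.8 mL × 0.0472103 mg/mL = 14.53133 mg
Total = 6.974378 + 2.676824 + 14.53133 = 24.18253 mg

24.2 mg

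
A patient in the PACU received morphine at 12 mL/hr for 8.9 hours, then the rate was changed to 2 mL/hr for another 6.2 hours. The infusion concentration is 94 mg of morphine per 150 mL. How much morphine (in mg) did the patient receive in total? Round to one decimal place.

Concentration = 94 mg ÷ 150 mL = 0.6266667 mg/mL
Stage 1: 12 mL/hr × 8.9 hr = 106.8 mL → 106.8 mL × 0.6266667 mg/mL = 66.928 mg
Stage 2: 2 mL/hr × 6.2 hr = 12.4 mL → 12.4 mL × 0.6266667 mg/mL = 7.770667 mg
Total = 66.928 + 7.770667 = 74.69867 mg

74.7 mg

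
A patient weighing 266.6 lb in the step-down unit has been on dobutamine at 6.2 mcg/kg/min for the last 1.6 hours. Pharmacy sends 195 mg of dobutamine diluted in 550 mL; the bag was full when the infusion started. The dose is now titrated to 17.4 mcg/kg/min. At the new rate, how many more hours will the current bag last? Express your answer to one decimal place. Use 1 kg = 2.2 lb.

Initial rate:
Weight = 266.6 lb ÷ 2.2 lb/kg = 121.1818 kg
Dose = 6.2 mcg/kg/min × 121.1818 kg = 751.3273 mcg/min
751.3273 mcg/min × 60 min/hr = 45079.64 mcg/hr
Concentration = 195 mg ÷ 550 mL = 0.3545455 mg/mL = 354.5455 mcg/mL
Rate = 45079.64 mcg/hr ÷ 354.5455 mcg/mL = 127.1477 mL/hr
Volume infused so far = 127.1477 mL/hr × 1.6 hr = 203.4363 mL
Volume remaining = 550 − 203.4363 = 346.5637 mL
New rate:
Dose = 17.4 mcg/kg/min × 121.1818 kg = 2108.564 mcg/min
2108.564 mcg/min × 60 min/hr = 126513.8 mcg/hr
Rate = 126513.8 mcg/hr ÷ 354.5455 mcg/mL = 356.8338 mL/hr
Time remaining = 346.5637 mL ÷ 356.8338 mL/hr = 0.9712187 hr

1.0 hours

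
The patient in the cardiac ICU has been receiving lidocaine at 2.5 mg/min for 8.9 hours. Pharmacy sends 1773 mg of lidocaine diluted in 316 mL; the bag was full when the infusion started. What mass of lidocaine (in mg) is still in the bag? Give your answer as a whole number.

2.5 mg/min × 60 min/hr = 150 mg/hr
Concentration = 1773 mg ÷ 316 mL = 5.610759 mg/mL
Rate = 150 mg/hr ÷ 5.610759 mg/mL = 26.73435 mL/hr
Volume infused = 26.73435 mL/hr × 8.9 hr = 237.9357 mL
Volume remaining = 316 − 237.9357 = 78.0643 mL
Drug remaining = 78.0643 mL × 5.610759 mg/mL = 438 mg

438 mg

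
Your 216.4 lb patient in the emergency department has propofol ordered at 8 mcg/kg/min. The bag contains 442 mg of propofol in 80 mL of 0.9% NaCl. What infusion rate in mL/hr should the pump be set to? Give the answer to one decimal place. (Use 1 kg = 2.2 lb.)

8.5 mL/hr

Weight = 216.4 lb ÷ 2.2 lb/kg = 98.36364 kg
Dose = 8 mcg/kg/min × 98.36364 kg = 786.9091 mcg/min
786.9091 mcg/min × 60 min/hr = 47214.55 mcg/hr
Concentration = 442 mg ÷ 80 mL = 5.525 mg/mL = 5525 mcg/mL
Rate = 47214.55 mcg/hr ÷ 5525 mcg/mL = 8.545619 mL/hr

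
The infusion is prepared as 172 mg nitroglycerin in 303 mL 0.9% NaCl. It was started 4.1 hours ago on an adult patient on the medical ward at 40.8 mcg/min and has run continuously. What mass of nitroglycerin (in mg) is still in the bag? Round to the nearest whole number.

40.8 mcg/min × 60 min/hr = 2448 mcg/hr
Concentration = 172 mg ÷ 303 mL = 0.5676568 mg/mL = 567.6568 mcg/mL
Rate = 2448 mcg/hr ÷ 567.6568 mcg/mL = 4.312465 mL/hr
Volume infused = 4.312465 mL/hr × 4.1 hr = 17.68111 mL
Volume remaining = 303 − 17.68111 = 285.3189 mL
Drug remaining = 285.3189 mL × 567.6568 mcg/mL = 161963.2 mcg = 161.9632 mg

162 mg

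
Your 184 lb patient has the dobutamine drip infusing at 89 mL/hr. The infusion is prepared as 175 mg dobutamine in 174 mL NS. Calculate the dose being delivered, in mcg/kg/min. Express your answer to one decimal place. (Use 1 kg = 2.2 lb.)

17.8 mcg/kg/min

Weight = 184 lb ÷ 2.2 lb/kg = 83.63636 kg
Concentration = 175 mg ÷ 174 mL = 1.005747 mg/mL = 1005.747 mcg/mL
Drug rate = 89 mL/hr × 1005.747 mcg/mL = 89511.49 mcg/hr
89511.49 mcg/hr ÷ 60 min/hr = 1491.858 mcg/min
1491.858 mcg/min ÷ 83.63636 kg = 17.83744 mcg/kg/min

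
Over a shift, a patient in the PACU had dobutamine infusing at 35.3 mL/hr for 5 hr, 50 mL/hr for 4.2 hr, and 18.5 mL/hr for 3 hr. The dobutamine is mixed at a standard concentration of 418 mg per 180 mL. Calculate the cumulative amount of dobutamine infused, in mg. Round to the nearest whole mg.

1026 mg

Concentration = 418 mg ÷ 180 mL = 2.322222 mg/mL
Stage 1: 35.3 mL/hr × 5 hr = 176.5 mL → 176.5 mL × 2.322222 mg/mL = 409.8722 mg
Stage 2: 50 mL/hr × 4.2 hr = 210 mL → 210 mL × 2.322222 mg/mL = 487.6667 mg
Stage 3: 18.5 mL/hr × 3 hr = 55.5 mL → 55.5 mL × 2.322222 mg/mL = 128.8833 mg
Total = 409.8722 + 487.6667 + 128.8833 = 1026.422 mg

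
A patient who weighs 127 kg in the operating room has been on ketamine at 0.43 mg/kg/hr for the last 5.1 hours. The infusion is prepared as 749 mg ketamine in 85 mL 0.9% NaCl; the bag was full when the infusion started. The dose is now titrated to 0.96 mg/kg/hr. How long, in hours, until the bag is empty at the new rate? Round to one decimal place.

Initial rate:
Dose = 0.43 mg/kg/hr × 127 kg = 54.61 mg/hr
Concentration = 749 mg ÷ 85 mL = 8.811765 mg/mL
Rate = 54.61 mg/hr ÷ 8.811765 mg/mL = 6.197397 mL/hr
Volume infused so far = 6.197397 mL/hr × 5.1 hr = 31.60672 mL
Volume remaining = 85 − 31.60672 = 53.39328 mL
New rate:
Dose = 0.96 mg/kg/hr × 127 kg = 121.92 mg/hr
Rate = 121.92 mg/hr ÷ 8.811765 mg/mL = 13.83605 mL/hr
Time remaining = 53.39328 mL ÷ 13.83605 mL/hr = 3.858998 hr

3.9 hours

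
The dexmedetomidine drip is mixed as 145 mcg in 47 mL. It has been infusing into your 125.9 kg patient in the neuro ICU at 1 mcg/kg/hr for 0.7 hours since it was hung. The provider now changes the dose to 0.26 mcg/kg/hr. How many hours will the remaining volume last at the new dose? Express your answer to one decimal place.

Initial rate:
Dose = 1 mcg/kg/hr × 125.9 kg = 125.9 mcg/hr
Concentration = 145 mcg ÷ 47 mL = 3.085106 mcg/mL
Rate = 125.9 mcg/hr ÷ 3.085106 mcg/mL = 40.80897 mL/hr
Volume infused so far = 40.80897 mL/hr × 0.7 hr = 28.56628 mL
Volume remaining = 47 − 28.56628 = 18.43372 mL
New rate:
Dose = 0.26 mcg/kg/hr × 125.9 kg = 32.734 mcg/hr
Rate = 32.734 mcg/hr ÷ 3.085106 mcg/mL = 10.61033 mL/hr
Time remaining = 18.43372 mL ÷ 10.61033 mL/hr = 1.737337 hr

1.7 hours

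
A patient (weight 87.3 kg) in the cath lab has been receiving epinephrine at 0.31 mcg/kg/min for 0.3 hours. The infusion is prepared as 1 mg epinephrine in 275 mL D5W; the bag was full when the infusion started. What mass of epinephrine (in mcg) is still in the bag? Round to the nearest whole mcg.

Dose = 0.31 mcg/kg/min × 87.3 kg = 27.063 mcg/min
27.063 mcg/min × 60 min/hr = 1623.78 mcg/hr
Concentration = 1 mg ÷ 275 mL = 0.003636364 mg/mL = 3.636364 mcg/mL
Rate = 1623.78 mcg/hr ÷ 3.636364 mcg/mL = 446.5395 mL/hr
Volume infused = 446.5395 mL/hr × 0.3 hr = 133.9618 mL
Volume remaining = 275 − 133.9618 = 141.0382 mL
Drug remaining = 141.0382 mL × 3.636364 mcg/mL = 512.866 mcg

513 mcg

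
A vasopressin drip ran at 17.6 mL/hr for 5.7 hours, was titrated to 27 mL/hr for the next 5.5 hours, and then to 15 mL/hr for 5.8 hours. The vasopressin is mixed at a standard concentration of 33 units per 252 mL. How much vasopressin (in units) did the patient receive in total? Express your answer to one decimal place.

Concentration = 33 units ÷ 252 mL = 0.1309524 units/mL
Stage 1: 17.6 mL/hr × 5.7 hr = 100.32 mL → 100.32 mL × 0.1309524 units/mL = 13.13714 units
Stage 2: 27 mL/hr × 5.5 hr = 148.5 mL → 148.5 mL × 0.1309524 units/mL = 19.44643 units
Stage 3: 15 mL/hr × 5.8 hr = 87 mL → 87 mL × 0.1309524 units/mL = 11.39286 units
Total = 13.13714 + 19.44643 + 11.39286 = 43.97643 units

44.0 units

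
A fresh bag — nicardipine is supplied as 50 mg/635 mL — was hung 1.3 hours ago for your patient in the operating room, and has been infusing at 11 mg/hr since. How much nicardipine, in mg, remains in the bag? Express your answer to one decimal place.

Concentration = 50 mg ÷ 635 mL = 0.07874016 mg/mL
Rate = 11 mg/hr ÷ 0.07874016 mg/mL = 139.7 mL/hr
Volume infused = 139.7 mL/hr × 1.3 hr = 181.61 mL
Volume remaining = 635 − 181.61 = 453.39 mL
Drug remaining = 453.39 mL × 0.07874016 mg/mL = 35.7 mg

35.7 mg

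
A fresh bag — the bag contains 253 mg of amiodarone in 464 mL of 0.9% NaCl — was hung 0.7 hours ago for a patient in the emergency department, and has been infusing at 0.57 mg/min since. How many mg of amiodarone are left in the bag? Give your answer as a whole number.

0.57 mg/min × 60 min/hr = 34.2 mg/hr
Concentration = 253 mg ÷ 464 mL = 0.5452586 mg/mL
Rate = 34.2 mg/hr ÷ 0.5452586 mg/mL = 62.72253 mL/hr
Volume infused = 62.72253 mL/hr × 0.7 hr = 43.90577 mL
Volume remaining = 464 − 43.90577 = 420.0942 mL
Drug remaining = 420.0942 mL × 0.5452586 mg/mL = 229.06 mg

229 mg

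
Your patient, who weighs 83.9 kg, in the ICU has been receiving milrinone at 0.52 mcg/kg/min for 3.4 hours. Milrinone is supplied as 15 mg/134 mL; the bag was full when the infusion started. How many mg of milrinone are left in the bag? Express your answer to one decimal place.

Dose = 0.52 mcg/kg/min × 83.9 kg = 43.628 mcg/min
43.628 mcg/min × 60 min/hr = 2617.68 mcg/hr
Concentration = 15 mg ÷ 134 mL = 0.1119403 mg/mL = 111.9403 mcg/mL
Rate = 2617.68 mcg/hr ÷ 111.9403 mcg/mL = 23.38461 mL/hr
Volume infused = 23.38461 mL/hr × 3.4 hr = 79.50767 mL
Volume remaining = 134 − 79.50767 = 54.49233 mL
Drug remaining = 54.49233 mL × 111.9403 mcg/mL = 6099.888 mcg = 6.099888 mg

6.1 mg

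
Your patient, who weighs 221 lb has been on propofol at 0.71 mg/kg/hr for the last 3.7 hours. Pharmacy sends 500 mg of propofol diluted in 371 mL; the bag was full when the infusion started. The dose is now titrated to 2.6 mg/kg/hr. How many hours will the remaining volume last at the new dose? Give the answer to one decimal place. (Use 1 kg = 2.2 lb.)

Initial rate:
Weight = 221 lb ÷ 2.2 lb/kg = 100.4545 kg
Dose = 0.71 mg/kg/hr × 100.4545 kg = 71.32273 mg/hr
Concentration = 500 mg ÷ 371 mL = 1.347709 mg/mL
Rate = 71.32273 mg/hr ÷ 1.347709 mg/mL = 52.92146 mL/hr
Volume infused so far = 52.92146 mL/hr × 3.7 hr = 195.8094 mL
Volume remaining = 371 − 195.8094 = 175.1906 mL
New rate:
Dose = 2.6 mg/kg/hr × 100.4545 kg = 261.1818 mg/hr
Rate = 261.1818 mg/hr ÷ 1.347709 mg/mL = 193.7969 mL/hr
Time remaining = 175.1906 mL ÷ 193.7969 mL/hr = 0.9039906 hr

0.9 hours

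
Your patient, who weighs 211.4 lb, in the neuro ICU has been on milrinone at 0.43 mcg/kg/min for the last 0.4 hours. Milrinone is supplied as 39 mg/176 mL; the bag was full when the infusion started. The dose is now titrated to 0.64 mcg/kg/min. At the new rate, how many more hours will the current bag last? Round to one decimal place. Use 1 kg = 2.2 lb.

10.3 hours

Initial rate:
Weight = 211.4 lb ÷ 2.2 lb/kg = 96.09091 kg
Dose = 0.43 mcg/kg/min × 96.09091 kg = 41.31909 mcg/min
41.31909 mcg/min × 60 min/hr = 2479.145 mcg/hr
Concentration = 39 mg ÷ 176 mL = 0.2215909 mg/mL = 221.5909 mcg/mL
Rate = 2479.145 mcg/hr ÷ 221.5909 mcg/mL = 11.18794 mL/hr
Volume infused so far = 11.18794 mL/hr × 0.4 hr = 4.475175 mL
Volume remaining = 176 − 4.475175 = 171.5248 mL
New rate:
Dose = 0.64 mcg/kg/min × 96.09091 kg = 61.49818 mcg/min
61.49818 mcg/min × 60 min/hr = 3689.891 mcg/hr
Rate = 3689.891 mcg/hr ÷ 221.5909 mcg/mL = 16.65182 mL/hr
Time remaining = 171.5248 mL ÷ 16.65182 mL/hr = 10.30067 hr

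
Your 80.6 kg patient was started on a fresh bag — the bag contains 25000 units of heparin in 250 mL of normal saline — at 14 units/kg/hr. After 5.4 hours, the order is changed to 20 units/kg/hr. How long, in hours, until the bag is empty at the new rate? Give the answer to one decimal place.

11.7 hours

Initial rate:
Dose = 14 units/kg/hr × 80.6 kg = 1128.4 units/hr
Concentration = 25000 units ÷ 250 mL = 100 units/mL
Rate = 1128.4 units/hr ÷ 100 units/mL = 11.284 mL/hr
Volume infused so far = 11.284 mL/hr × 5.4 hr = 60.9336 mL
Volume remaining = 250 − 60.9336 = 189.0664 mL
New rate:
Dose = 20 units/kg/hr × 80.6 kg = 1612 units/hr
Rate = 1612 units/hr ÷ 100 units/mL = 16.12 mL/hr
Time remaining = 189.0664 mL ÷ 16.12 mL/hr = 11.72868 hr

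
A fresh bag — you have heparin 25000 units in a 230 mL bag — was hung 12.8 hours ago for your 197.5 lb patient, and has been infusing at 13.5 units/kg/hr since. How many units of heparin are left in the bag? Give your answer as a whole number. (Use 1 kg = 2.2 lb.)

Weight = 197.5 lb ÷ 2.2 lb/kg = 89.77273 kg
Dose = 13.5 units/kg/hr × 89.77273 kg = 1211.932 units/hr
Concentration = 25000 units ÷ 230 mL = 108.6957 units/mL
Rate = 1211.932 units/hr ÷ 108.6957 units/mL = 11.14977 mL/hr
Volume infused = 11.14977 mL/hr × 12.8 hr = 142.7171 mL
Volume remaining = 230 − 142.7171 = 87.28291 mL
Drug remaining = 87.28291 mL × 108.6957 units/mL = 9487.273 units

9487 units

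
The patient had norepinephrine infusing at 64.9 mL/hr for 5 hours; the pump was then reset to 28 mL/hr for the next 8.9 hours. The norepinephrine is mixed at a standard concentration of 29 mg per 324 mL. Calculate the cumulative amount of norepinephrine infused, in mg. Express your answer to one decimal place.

Concentration = 29 mg ÷ 324 mL = 0.08950617 mg/mL
Stage 1: 64.9 mL/hr × 5 hr = 324.5 mL → 324.5 mL × 0.08950617 mg/mL = 29.04475 mg
Stage 2: 28 mL/hr × 8.9 hr = 249.2 mL → 249.2 mL × 0.08950617 mg/mL = 22.30494 mg
Total = 29.04475 + 22.30494 = 51.34969 mg

51.3 mg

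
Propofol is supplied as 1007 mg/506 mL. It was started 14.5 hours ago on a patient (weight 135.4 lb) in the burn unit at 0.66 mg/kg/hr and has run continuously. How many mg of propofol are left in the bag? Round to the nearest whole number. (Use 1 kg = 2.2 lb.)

418 mg

Weight = 135.4 lb ÷ 2.2 lb/kg = 61.54545 kg
Dose = 0.66 mg/kg/hr × 61.54545 kg = 40.62 mg/hr
Concentration = 1007 mg ÷ 506 mL = 1.990119 mg/mL
Rate = 40.62 mg/hr ÷ 1.990119 mg/mL = 20.41084 mL/hr
Volume infused = 20.41084 mL/hr × 14.5 hr = 295.9572 mL
Volume remaining = 506 − 295.9572 = 210.0428 mL
Drug remaining = 210.0428 mL × 1.990119 mg/mL = 418.01 mg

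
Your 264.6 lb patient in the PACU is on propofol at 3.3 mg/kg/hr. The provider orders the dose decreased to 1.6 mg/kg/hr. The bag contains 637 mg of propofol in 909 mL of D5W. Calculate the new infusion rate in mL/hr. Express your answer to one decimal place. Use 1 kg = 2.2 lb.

Weight = 264.6 lb ÷ 2.2 lb/kg = 120.2727 kg
Dose = 1.6 mg/kg/hr × 120.2727 kg = 192.4364 mg/hr
Concentration = 637 mg ÷ 909 mL = 0.7007701 mg/mL
Rate = 192.4364 mg/hr ÷ 0.7007701 mg/mL = 274.607 mL/hr

274.6 mL/hr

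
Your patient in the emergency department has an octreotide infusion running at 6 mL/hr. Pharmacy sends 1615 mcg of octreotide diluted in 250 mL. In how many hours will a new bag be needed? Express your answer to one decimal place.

41.7 hours

Duration = 250 mL ÷ 6 mL/hr = 41.66667 hr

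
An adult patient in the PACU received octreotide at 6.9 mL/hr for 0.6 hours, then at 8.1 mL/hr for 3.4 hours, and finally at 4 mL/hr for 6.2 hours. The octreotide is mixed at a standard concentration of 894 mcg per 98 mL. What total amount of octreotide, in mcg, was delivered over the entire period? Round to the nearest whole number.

Concentration = 894 mcg ÷ 98 mL = 9.122449 mcg/mL
Stage 1: 6.9 mL/hr × 0.6 hr = 4.14 mL → 4.14 mL × 9.122449 mcg/mL = 37.76694 mcg
Stage 2: 8.1 mL/hr × 3.4 hr = 27.54 mL → 27.54 mL × 9.122449 mcg/mL = 251.2322 mcg
Stage 3: 4 mL/hr × 6.2 hr = 24.8 mL → 24.8 mL × 9.122449 mcg/mL = 226.2367 mcg
Total = 37.76694 + 251.2322 + 226.2367 = 515.2359 mcg

515 mcg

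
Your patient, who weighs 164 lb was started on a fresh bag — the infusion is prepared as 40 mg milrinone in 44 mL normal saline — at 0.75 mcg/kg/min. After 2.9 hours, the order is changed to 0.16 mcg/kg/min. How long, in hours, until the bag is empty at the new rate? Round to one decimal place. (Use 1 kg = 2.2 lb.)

42.3 hours

Initial rate:
Weight = 164 lb ÷ 2.2 lb/kg = 74.54545 kg
Dose = 0.75 mcg/kg/min × 74.54545 kg = 55.90909 mcg/min
55.90909 mcg/min × 60 min/hr = 3354.545 mcg/hr
Concentration = 40 mg ÷ 44 mL = 0.9090909 mg/mL = 909.0909 mcg/mL
Rate = 3354.545 mcg/hr ÷ 909.0909 mcg/mL = 3.69 mL/hr
Volume infused so far = 3.69 mL/hr × 2.9 hr = 10.701 mL
Volume remaining = 44 − 10.701 = 33.299 mL
New rate:
Dose = 0.16 mcg/kg/min × 74.54545 kg = 11.92727 mcg/min
11.92727 mcg/min × 60 min/hr = 715.6364 mcg/hr
Rate = 715.6364 mcg/hr ÷ 909.0909 mcg/mL = 0.7872 mL/hr
Time remaining = 33.299 mL ÷ 0.7872 mL/hr = 42.30056 hr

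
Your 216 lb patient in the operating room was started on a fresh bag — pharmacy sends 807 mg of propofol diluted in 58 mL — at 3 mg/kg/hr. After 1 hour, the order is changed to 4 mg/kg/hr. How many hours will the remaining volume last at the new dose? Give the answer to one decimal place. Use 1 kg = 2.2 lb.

Initial rate:
Weight = 216 lb ÷ 2.2 lb/kg = 98.18182 kg
Dose = 3 mg/kg/hr × 98.18182 kg = 294.5455 mg/hr
Concentration = 807 mg ÷ 58 mL = 13.91379 mg/mL
Rate = 294.5455 mg/hr ÷ 13.91379 mg/mL = 21.16931 mL/hr
Volume infused so far = 21.16931 mL/hr × 1 hr = 21.16931 mL
Volume remaining = 58 − 21.16931 = 36.83069 mL
New rate:
Dose = 4 mg/kg/hr × 98.18182 kg = 392.7273 mg/hr
Rate = 392.7273 mg/hr ÷ 13.91379 mg/mL = 28.22575 mL/hr
Time remaining = 36.83069 mL ÷ 28.22575 mL/hr = 1.304861 hr

1.3 hours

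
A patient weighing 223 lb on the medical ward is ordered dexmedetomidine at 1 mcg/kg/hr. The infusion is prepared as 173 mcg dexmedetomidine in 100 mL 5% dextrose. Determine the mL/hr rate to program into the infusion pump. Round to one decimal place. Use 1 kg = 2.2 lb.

Weight = 223 lb ÷ 2.2 lb/kg = 101.3636 kg
Dose = 1 mcg/kg/hr × 101.3636 kg = 101.3636 mcg/hr
Concentration = 173 mcg ÷ 100 mL = 1.73 mcg/mL
Rate = 101.3636 mcg/hr ÷ 1.73 mcg/mL = 58.5917 mL/hr

58.6 mL/hr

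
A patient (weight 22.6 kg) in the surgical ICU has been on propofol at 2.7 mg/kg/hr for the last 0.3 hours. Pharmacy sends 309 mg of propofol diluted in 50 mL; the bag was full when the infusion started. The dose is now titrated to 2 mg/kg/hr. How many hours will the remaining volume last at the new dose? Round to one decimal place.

Initial rate:
Dose = 2.7 mg/kg/hr × 22.6 kg = 61.02 mg/hr
Concentration = 309 mg ÷ 50 mL = 6.18 mg/mL
Rate = 61.02 mg/hr ÷ 6.18 mg/mL = 9.873786 mL/hr
Volume infused so far = 9.873786 mL/hr × 0.3 hr = 2.962136 mL
Volume remaining = 50 − 2.962136 = 47.03786 mL
New rate:
Dose = 2 mg/kg/hr × 22.6 kg = 45.2 mg/hr
Rate = 45.2 mg/hr ÷ 6.18 mg/mL = 7.313916 mL/hr
Time remaining = 47.03786 mL ÷ 7.313916 mL/hr = 6.431283 hr

6.4 hours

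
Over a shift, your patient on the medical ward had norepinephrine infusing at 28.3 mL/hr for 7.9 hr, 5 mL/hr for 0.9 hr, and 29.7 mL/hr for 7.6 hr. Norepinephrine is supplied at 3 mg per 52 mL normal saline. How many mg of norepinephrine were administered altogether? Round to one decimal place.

26.2 mg

Concentration = 3 mg ÷ 52 mL = 0.05769231 mg/mL
Stage 1: 28.3 mL/hr × 7.9 hr = 223.57 mL → 223.57 mL × 0.05769231 mg/mL = 12.89827 mg
Stage 2: 5 mL/hr × 0.9 hr = 4.5 mL → 4.5 mL × 0.05769231 mg/mL = 0.2596154 mg
Stage 3: 29.7 mL/hr × 7.6 hr = 225.72 mL → 225.72 mL × 0.05769231 mg/mL = 13.02231 mg
Total = 12.89827 + 0.2596154 + 13.02231 = 26.18019 mg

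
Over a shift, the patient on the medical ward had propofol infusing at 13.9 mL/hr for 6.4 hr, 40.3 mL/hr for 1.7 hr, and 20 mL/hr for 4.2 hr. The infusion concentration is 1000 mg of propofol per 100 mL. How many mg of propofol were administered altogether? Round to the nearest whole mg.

2415 mg

Concentration = 1000 mg ÷ 100 mL = 10 mg/mL
Stage 1: 13.9 mL/hr × 6.4 hr = 88.96 mL → 88.96 mL × 10 mg/mL = 889.6 mg
Stage 2: 40.3 mL/hr × 1.7 hr = 68.51 mL → 68.51 mL × 10 mg/mL = 685.1 mg
Stage 3: 20 mL/hr × 4.2 hr = 84 mL → 84 mL × 10 mg/mL = 840 mg
Total = 889.6 + 685.1 + 840 = 2414.7 mg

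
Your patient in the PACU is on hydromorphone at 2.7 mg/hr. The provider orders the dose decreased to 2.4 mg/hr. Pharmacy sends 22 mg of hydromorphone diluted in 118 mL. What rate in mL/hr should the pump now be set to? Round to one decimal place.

Concentration = 22 mg ÷ 118 mL = 0.1864407 mg/mL
Rate = 2.4 mg/hr ÷ 0.1864407 mg/mL = 12.87273 mL/hr

12.9 mL/hr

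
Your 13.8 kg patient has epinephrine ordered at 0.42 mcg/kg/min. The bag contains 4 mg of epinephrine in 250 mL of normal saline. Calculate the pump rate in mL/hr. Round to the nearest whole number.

Dose = 0.42 mcg/kg/min × 13.8 kg = 5.796 mcg/min
5.796 mcg/min × 60 min/hr = 347.76 mcg/hr
Concentration = 4 mg ÷ 250 mL = 0.016 mg/mL = 16 mcg/mL
Rate = 347.76 mcg/hr ÷ 16 mcg/mL = 21.735 mL/hr

22 mL/hr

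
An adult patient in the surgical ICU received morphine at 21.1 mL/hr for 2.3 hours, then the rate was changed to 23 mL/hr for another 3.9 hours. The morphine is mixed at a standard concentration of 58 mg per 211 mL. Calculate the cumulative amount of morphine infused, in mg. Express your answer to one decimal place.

Concentration = 58 mg ÷ 211 mL = 0.2748815 mg/mL
Stage 1: 21.1 mL/hr × 2.3 hr = 48.53 mL → 48.53 mL × 0.2748815 mg/mL = 13.34 mg
Stage 2: 23 mL/hr × 3.9 hr = 89.7 mL → 89.7 mL × 0.2748815 mg/mL = 24.65687 mg
Total = 13.34 + 24.65687 = 37.99687 mg

38.0 mg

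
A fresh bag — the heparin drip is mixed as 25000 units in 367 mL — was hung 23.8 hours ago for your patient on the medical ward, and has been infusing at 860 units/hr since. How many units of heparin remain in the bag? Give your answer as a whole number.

Concentration = 25000 units ÷ 367 mL = 68.11989 units/mL
Rate = 860 units/hr ÷ 68.11989 units/mL = 12.6248 mL/hr
Volume infused = 12.6248 mL/hr × 23.8 hr = 300.4702 mL
Volume remaining = 367 − 300.4702 = 66.52976 mL
Drug remaining = 66.52976 mL × 68.11989 units/mL = 4532 units

4532 units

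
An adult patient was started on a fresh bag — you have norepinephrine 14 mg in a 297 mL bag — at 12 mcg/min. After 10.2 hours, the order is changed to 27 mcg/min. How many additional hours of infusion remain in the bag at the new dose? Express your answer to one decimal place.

Initial rate:
12 mcg/min × 60 min/hr = 720 mcg/hr
Concentration = 14 mg ÷ 297 mL = 0.04713805 mg/mL = 47.13805 mcg/mL
Rate = 720 mcg/hr ÷ 47.13805 mcg/mL = 15.27429 mL/hr
Volume infused so far = 15.27429 mL/hr × 10.2 hr = 155.7977 mL
Volume remaining = 297 − 155.7977 = 141.2023 mL
New rate:
27 mcg/min × 60 min/hr = 1620 mcg/hr
Rate = 1620 mcg/hr ÷ 47.13805 mcg/mL = 34.36714 mL/hr
Time remaining = 141.2023 mL ÷ 34.36714 mL/hr = 4.108642 hr

4.1 hours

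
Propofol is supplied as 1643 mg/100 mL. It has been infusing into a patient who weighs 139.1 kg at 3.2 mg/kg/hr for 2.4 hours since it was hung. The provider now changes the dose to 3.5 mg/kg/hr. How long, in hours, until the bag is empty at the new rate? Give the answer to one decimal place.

Initial rate:
Dose = 3.2 mg/kg/hr × 139.1 kg = 445.12 mg/hr
Concentration = 1643 mg ÷ 100 mL = 16.43 mg/mL
Rate = 445.12 mg/hr ÷ 16.43 mg/mL = 27.09191 mL/hr
Volume infused so far = 27.09191 mL/hr × 2.4 hr = 65.02057 mL
Volume remaining = 100 − 65.02057 = 34.97943 mL
New rate:
Dose = 3.5 mg/kg/hr × 139.1 kg = 486.85 mg/hr
Rate = 486.85 mg/hr ÷ 16.43 mg/mL = 29.63177 mL/hr
Time remaining = 34.97943 mL ÷ 29.63177 mL/hr = 1.18047 hr

1.2 hours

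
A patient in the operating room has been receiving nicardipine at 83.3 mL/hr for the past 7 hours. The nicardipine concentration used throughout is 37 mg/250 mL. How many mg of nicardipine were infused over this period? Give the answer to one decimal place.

86.3 mg

Concentration = 37 mg ÷ 250 mL = 0.148 mg/mL
Drug rate = 83.3 mL/hr × 0.148 mg/mL = 12.3284 mg/hr
Total = 12.3284 mg/hr × 7 hr = 86.2988 mg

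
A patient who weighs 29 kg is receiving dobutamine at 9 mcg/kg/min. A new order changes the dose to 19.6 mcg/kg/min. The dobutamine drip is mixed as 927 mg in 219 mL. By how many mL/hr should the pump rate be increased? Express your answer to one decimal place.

At the current dose:
Dose = 9 mcg/kg/min × 29 kg = 261 mcg/min
261 mcg/min × 60 min/hr = 15660 mcg/hr
Concentration = 927 mg ÷ 219 mL = 4.232877 mg/mL = 4232.877 mcg/mL
Rate = 15660 mcg/hr ÷ 4232.877 mcg/mL = 3.699612 mL/hr
At the new dose:
Dose = 19.6 mcg/kg/min × 29 kg = 568.4 mcg/min
568.4 mcg/min × 60 min/hr = 34104 mcg/hr
Rate = 34104 mcg/hr ÷ 4232.877 mcg/mL = 8.056932 mL/hr
Change = 8.056932 − 3.699612 = 4.35732 mL/hr → 4.35732 mL/hr increase

4.4 mL/hr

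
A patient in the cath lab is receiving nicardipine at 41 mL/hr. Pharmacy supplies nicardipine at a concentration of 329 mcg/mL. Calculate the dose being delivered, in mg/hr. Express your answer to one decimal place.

13.5 mg/hr

Concentration = 329 mcg/mL = 0.329 mg/mL
Drug rate = 41 mL/hr × 0.329 mg/mL = 13.489 mg/hr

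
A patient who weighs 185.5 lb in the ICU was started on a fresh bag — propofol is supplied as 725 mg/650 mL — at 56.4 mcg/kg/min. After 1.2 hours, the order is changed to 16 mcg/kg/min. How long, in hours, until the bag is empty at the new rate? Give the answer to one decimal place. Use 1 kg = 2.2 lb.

4.7 hours

Initial rate:
Weight = 185.5 lb ÷ 2.2 lb/kg = 84.31818 kg
Dose = 56.4 mcg/kg/min × 84.31818 kg = 4755.545 mcg/min
4755.545 mcg/min × 60 min/hr = 285332.7 mcg/hr
Concentration = 725 mg ÷ 650 mL = 1.115385 mg/mL = 1115.385 mcg/mL
Rate = 285332.7 mcg/hr ÷ 1115.385 mcg/mL = 255.8155 mL/hr
Volume infused so far = 255.8155 mL/hr × 1.2 hr = 306.9787 mL
Volume remaining = 650 − 306.9787 = 343.0213 mL
New rate:
Dose = 16 mcg/kg/min × 84.31818 kg = 1349.091 mcg/min
1349.091 mcg/min × 60 min/hr = 80945.45 mcg/hr
Rate = 80945.45 mcg/hr ÷ 1115.385 mcg/mL = 72.57179 mL/hr
Time remaining = 343.0213 mL ÷ 72.57179 mL/hr = 4.726649 hr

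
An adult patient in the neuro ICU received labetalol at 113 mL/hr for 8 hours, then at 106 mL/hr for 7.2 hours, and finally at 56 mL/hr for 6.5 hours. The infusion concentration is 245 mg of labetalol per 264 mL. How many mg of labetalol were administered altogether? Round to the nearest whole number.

Concentration = 245 mg ÷ 264 mL = 0.9280303 mg/mL
Stage 1: 113 mL/hr × 8 hr = 904 mL → 904 mL × 0.9280303 mg/mL = 838.9394 mg
Stage 2: 106 mL/hr × 7.2 hr = 763.2 mL → 763.2 mL × 0.9280303 mg/mL = 708.2727 mg
Stage 3: 56 mL/hr × 6.5 hr = 364 mL → 364 mL × 0.9280303 mg/mL = 337.803 mg
Total = 838.9394 + 708.2727 + 337.803 = 1885.015 mg

1885 mg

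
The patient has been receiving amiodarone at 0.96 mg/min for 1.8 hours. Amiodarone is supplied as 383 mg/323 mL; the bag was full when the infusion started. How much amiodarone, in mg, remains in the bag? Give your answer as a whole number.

0.96 mg/min × 60 min/hr = 57.6 mg/hr
Concentration = 383 mg ÷ 323 mL = 1.185759 mg/mL
Rate = 57.6 mg/hr ÷ 1.185759 mg/mL = 48.5765 mL/hr
Volume infused = 48.5765 mL/hr × 1.8 hr = 87.4377 mL
Volume remaining = 323 − 87.4377 = 235.5623 mL
Drug remaining = 235.5623 mL × 1.185759 mg/mL = 279.32 mg

279 mg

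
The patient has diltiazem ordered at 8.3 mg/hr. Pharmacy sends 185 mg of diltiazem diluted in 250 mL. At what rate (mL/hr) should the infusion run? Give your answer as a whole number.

11 mL/hr

Concentration = 185 mg ÷ 250 mL = 0.74 mg/mL
Rate = 8.3 mg/hr ÷ 0.74 mg/mL = 11.21622 mL/hr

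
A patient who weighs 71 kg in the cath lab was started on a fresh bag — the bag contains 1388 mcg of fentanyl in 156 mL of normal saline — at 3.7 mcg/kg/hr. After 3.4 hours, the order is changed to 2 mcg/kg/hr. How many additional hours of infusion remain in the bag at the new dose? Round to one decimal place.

Initial rate:
Dose = 3.7 mcg/kg/hr × 71 kg = 262.7 mcg/hr
Concentration = 1388 mcg ÷ 156 mL = 8.897436 mcg/mL
Rate = 262.7 mcg/hr ÷ 8.897436 mcg/mL = 29.52536 mL/hr
Volume infused so far = 29.52536 mL/hr × 3.4 hr = 100.3862 mL
Volume remaining = 156 − 100.3862 = 55.61378 mL
New rate:
Dose = 2 mcg/kg/hr × 71 kg = 142 mcg/hr
Rate = 142 mcg/hr ÷ 8.897436 mcg/mL = 15.95965 mL/hr
Time remaining = 55.61378 mL ÷ 15.95965 mL/hr = 3.484648 hr

3.5 hours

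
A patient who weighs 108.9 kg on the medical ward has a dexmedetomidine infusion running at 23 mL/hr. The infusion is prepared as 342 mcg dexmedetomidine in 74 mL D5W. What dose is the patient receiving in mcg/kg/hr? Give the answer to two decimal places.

0.98 mcg/kg/hr

Concentration = 342 mcg ÷ 74 mL = 4.621622 mcg/mL
Drug rate = 23 mL/hr × 4.621622 mcg/mL = 106.2973 mcg/hr
106.2973 mcg/hr ÷ 108.9 kg = 0.9761001 mcg/kg/hr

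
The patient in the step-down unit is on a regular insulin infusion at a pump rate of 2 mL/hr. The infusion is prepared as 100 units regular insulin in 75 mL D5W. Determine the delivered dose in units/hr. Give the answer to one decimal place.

Concentration = 100 units ÷ 75 mL = 1.333333 units/mL
Drug rate = 2 mL/hr × 1.333333 units/mL = 2.666667 units/hr

2.7 units/hr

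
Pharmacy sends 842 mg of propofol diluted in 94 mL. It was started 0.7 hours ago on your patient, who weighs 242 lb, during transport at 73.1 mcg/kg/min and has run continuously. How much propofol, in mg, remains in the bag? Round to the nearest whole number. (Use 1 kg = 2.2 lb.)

504 mg

Weight = 242 lb ÷ 2.2 lb/kg = 110 kg
Dose = 73.1 mcg/kg/min × 110 kg = 8041 mcg/min
8041 mcg/min × 60 min/hr = 482460 mcg/hr
Concentration = 842 mg ÷ 94 mL = 8.957447 mg/mL = 8957.447 mcg/mL
Rate = 482460 mcg/hr ÷ 8957.447 mcg/mL = 53.86133 mL/hr
Volume infused = 53.86133 mL/hr × 0.7 hr = 37.70293 mL
Volume remaining = 94 − 37.70293 = 56.29707 mL
Drug remaining = 56.29707 mL × 8957.447 mcg/mL = 504278 mcg = 504.278 mg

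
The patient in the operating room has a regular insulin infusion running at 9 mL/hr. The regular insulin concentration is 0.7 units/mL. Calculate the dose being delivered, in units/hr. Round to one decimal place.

6.3 units/hr

Drug rate = 9 mL/hr × 0.7 units/mL = 6.3 units/hr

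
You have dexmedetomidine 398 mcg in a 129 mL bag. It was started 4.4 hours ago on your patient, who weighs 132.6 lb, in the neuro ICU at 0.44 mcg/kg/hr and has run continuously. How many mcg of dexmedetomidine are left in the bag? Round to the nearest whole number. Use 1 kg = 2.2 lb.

281 mcg

Weight = 132.6 lb ÷ 2.2 lb/kg = 60.27273 kg
Dose = 0.44 mcg/kg/hr × 60.27273 kg = 26.52 mcg/hr
Concentration = 398 mcg ÷ 129 mL = 3.085271 mcg/mL
Rate = 26.52 mcg/hr ÷ 3.085271 mcg/mL = 8.595678 mL/hr
Volume infused = 8.595678 mL/hr × 4.4 hr = 37.82098 mL
Volume remaining = 129 − 37.82098 = 91.17902 mL
Drug remaining = 91.17902 mL × 3.085271 mcg/mL = 281.312 mcg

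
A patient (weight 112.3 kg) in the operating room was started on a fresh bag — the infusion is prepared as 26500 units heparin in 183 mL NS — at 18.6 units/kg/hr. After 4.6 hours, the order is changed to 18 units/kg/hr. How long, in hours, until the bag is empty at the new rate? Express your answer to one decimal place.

8.4 hours

Initial rate:
Dose = 18.6 units/kg/hr × 112.3 kg = 2088.78 units/hr
Concentration = 26500 units ÷ 183 mL = 144.8087 units/mL
Rate = 2088.78 units/hr ÷ 144.8087 units/mL = 14.42441 mL/hr
Volume infused so far = 14.42441 mL/hr × 4.6 hr = 66.35226 mL
Volume remaining = 183 − 66.35226 = 116.6477 mL
New rate:
Dose = 18 units/kg/hr × 112.3 kg = 2021.4 units/hr
Rate = 2021.4 units/hr ÷ 144.8087 units/mL = 13.9591 mL/hr
Time remaining = 116.6477 mL ÷ 13.9591 mL/hr = 8.356393 hr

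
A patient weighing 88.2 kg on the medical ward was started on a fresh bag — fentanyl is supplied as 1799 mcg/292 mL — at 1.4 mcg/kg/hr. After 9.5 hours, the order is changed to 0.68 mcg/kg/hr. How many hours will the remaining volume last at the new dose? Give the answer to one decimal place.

10.4 hours

Initial rate:
Dose = 1.4 mcg/kg/hr × 88.2 kg = 123.48 mcg/hr
Concentration = 1799 mcg ÷ 292 mL = 6.160959 mcg/mL
Rate = 123.48 mcg/hr ÷ 6.160959 mcg/mL = 20.04233 mL/hr
Volume infused so far = 20.04233 mL/hr × 9.5 hr = 190.4022 mL
Volume remaining = 292 − 190.4022 = 101.5978 mL
New rate:
Dose = 0.68 mcg/kg/hr × 88.2 kg = 59.976 mcg/hr
Rate = 59.976 mcg/hr ÷ 6.160959 mcg/mL = 9.734848 mL/hr
Time remaining = 101.5978 mL ÷ 9.734848 mL/hr = 10.43651 hr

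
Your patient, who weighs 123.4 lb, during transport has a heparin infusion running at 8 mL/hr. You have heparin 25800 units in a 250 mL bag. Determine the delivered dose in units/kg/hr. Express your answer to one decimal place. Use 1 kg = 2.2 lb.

14.7 units/kg/hr

Weight = 123.4 lb ÷ 2.2 lb/kg = 56.09091 kg
Concentration = 25800 units ÷ 250 mL = 103.2 units/mL
Drug rate = 8 mL/hr × 103.2 units/mL = 825.6 units/hr
825.6 units/hr ÷ 56.09091 kg = 14.71896 units/kg/hr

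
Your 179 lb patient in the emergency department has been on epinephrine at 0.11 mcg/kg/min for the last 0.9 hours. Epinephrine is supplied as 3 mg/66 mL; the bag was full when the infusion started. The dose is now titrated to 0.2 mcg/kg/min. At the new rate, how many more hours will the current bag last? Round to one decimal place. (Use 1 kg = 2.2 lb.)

Initial rate:
Weight = 179 lb ÷ 2.2 lb/kg = 81.36364 kg
Dose = 0.11 mcg/kg/min × 81.36364 kg = 8.95 mcg/min
8.95 mcg/min × 60 min/hr = 537 mcg/hr
Concentration = 3 mg ÷ 66 mL = 0.04545455 mg/mL = 45.45455 mcg/mL
Rate = 537 mcg/hr ÷ 45.45455 mcg/mL = 11.814 mL/hr
Volume infused so far = 11.814 mL/hr × 0.9 hr = 10.6326 mL
Volume remaining = 66 − 10.6326 = 55.3674 mL
New rate:
Dose = 0.2 mcg/kg/min × 81.36364 kg = 16.27273 mcg/min
16.27273 mcg/min × 60 min/hr = 976.3636 mcg/hr
Rate = 976.3636 mcg/hr ÷ 45.45455 mcg/mL = 21.48 mL/hr
Time remaining = 55.3674 mL ÷ 21.48 mL/hr = 2.577626 hr

2.6 hours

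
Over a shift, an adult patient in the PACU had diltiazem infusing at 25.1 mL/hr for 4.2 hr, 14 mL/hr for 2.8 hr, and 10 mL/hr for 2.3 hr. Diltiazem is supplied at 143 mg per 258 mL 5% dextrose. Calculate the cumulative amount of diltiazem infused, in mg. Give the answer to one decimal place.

Concentration = 143 mg ÷ 258 mL = 0.5542636 mg/mL
Stage 1: 25.1 mL/hr × 4.2 hr = 105.42 mL → 105.42 mL × 0.5542636 mg/mL = 58.43047 mg
Stage 2: 14 mL/hr × 2.8 hr = 39.2 mL → 39.2 mL × 0.5542636 mg/mL = 21.72713 mg
Stage 3: 10 mL/hr × 2.3 hr = 23 mL → 23 mL × 0.5542636 mg/mL = 12.74806 mg
Total = 58.43047 + 21.72713 + 12.74806 = 92.90566 mg

92.9 mg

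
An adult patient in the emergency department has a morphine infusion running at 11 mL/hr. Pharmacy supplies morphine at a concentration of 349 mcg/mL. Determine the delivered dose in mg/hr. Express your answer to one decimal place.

3.8 mg/hr

Concentration = 349 mcg/mL = 0.349 mg/mL
Drug rate = 11 mL/hr × 0.349 mg/mL = 3.839 mg/hr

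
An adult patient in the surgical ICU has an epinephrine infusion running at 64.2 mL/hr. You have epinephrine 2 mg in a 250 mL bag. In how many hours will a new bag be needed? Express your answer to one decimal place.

3.9 hours

Duration = 250 mL ÷ 64.2 mL/hr = 3.894081 hr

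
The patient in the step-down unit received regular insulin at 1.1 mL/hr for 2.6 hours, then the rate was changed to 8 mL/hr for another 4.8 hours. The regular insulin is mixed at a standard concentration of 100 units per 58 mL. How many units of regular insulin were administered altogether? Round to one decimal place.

Concentration = 100 units ÷ 58 mL = 1.724138 units/mL
Stage 1: 1.1 mL/hr × 2.6 hr = 2.86 mL → 2.86 mL × 1.724138 units/mL = 4.931034 units
Stage 2: 8 mL/hr × 4.8 hr = 38.4 mL → 38.4 mL × 1.724138 units/mL = 66.2069 units
Total = 4.931034 + 66.2069 = 71.13793 units

71.1 units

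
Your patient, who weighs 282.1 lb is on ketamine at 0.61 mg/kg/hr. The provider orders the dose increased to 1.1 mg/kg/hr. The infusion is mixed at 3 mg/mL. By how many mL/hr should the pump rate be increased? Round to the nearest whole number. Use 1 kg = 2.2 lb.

At the current dose:
Weight = 282.1 lb ÷ 2.2 lb/kg = 128.2273 kg
Dose = 0.61 mg/kg/hr × 128.2273 kg = 78.21864 mg/hr
Rate = 78.21864 mg/hr ÷ 3 mg/mL = 26.07288 mL/hr
At the new dose:
Dose = 1.1 mg/kg/hr × 128.2273 kg = 141.05 mg/hr
Rate = 141.05 mg/hr ÷ 3 mg/mL = 47.01667 mL/hr
Change = 47.01667 − 26.07288 = 20.94379 mL/hr → 20.94379 mL/hr increase

21 mL/hr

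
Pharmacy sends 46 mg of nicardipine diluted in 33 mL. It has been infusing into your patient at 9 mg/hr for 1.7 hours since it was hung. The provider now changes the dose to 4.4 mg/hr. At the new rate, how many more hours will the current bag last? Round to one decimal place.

Initial rate:
Concentration = 46 mg ÷ 33 mL = 1.393939 mg/mL
Rate = 9 mg/hr ÷ 1.393939 mg/mL = 6.456522 mL/hr
Volume infused so far = 6.456522 mL/hr × 1.7 hr = 10.97609 mL
Volume remaining = 33 − 10.97609 = 22.02391 mL
New rate:
Rate = 4.4 mg/hr ÷ 1.393939 mg/mL = 3.156522 mL/hr
Time remaining = 22.02391 mL ÷ 3.156522 mL/hr = 6.977273 hr

7.0 hours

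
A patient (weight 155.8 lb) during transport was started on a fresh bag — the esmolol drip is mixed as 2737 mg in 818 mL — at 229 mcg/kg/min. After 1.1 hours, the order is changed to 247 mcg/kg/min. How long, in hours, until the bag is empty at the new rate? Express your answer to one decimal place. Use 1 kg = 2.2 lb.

Initial rate:
Weight = 155.8 lb ÷ 2.2 lb/kg = 70.81818 kg
Dose = 229 mcg/kg/min × 70.81818 kg = 16217.36 mcg/min
16217.36 mcg/min × 60 min/hr = 973041.8 mcg/hr
Concentration = 2737 mg ÷ 818 mL = 3.345966 mg/mL = 3345.966 mcg/mL
Rate = 973041.8 mcg/hr ÷ 3345.966 mcg/mL = 290.8105 mL/hr
Volume infused so far = 290.8105 mL/hr × 1.1 hr = 319.8915 mL
Volume remaining = 818 − 319.8915 = 498.1085 mL
New rate:
Dose = 247 mcg/kg/min × 70.81818 kg = 17492.09 mcg/min
17492.09 mcg/min × 60 min/hr = 1049525 mcg/hr
Rate = 1049525 mcg/hr ÷ 3345.966 mcg/mL = 313.6689 mL/hr
Time remaining = 498.1085 mL ÷ 313.6689 mL/hr = 1.588007 hr

1.6 hours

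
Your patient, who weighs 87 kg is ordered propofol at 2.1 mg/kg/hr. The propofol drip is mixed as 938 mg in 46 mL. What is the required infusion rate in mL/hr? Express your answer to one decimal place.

Dose = 2.1 mg/kg/hr × 87 kg = 182.7 mg/hr
Concentration = 938 mg ÷ 46 mL = 20.3913 mg/mL
Rate = 182.7 mg/hr ÷ 20.3913 mg/mL = 8.959701 mL/hr

9.0 mL/hr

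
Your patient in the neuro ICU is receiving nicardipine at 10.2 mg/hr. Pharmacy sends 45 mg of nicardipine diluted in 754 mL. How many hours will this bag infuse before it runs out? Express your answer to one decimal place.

Concentration = 45 mg ÷ 754 mL = 0.0596817 mg/mL
Rate = 10.2 mg/hr ÷ 0.0596817 mg/mL = 170.9067 mL/hr
Duration = 754 mL ÷ 170.9067 mL/hr = 4.411765 hr

4.4 hours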